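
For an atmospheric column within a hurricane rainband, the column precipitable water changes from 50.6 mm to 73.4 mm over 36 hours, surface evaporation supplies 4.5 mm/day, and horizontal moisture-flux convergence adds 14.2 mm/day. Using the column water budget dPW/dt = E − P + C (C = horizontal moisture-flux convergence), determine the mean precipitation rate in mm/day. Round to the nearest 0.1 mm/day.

P ≈ 3.5 mm/day

dPW/dt = (73.4 − 50.6) mm / (36/24 day) = +15.200 mm/day.
P = E + C − dPW/dt = 4.5 + (14.2) − (+15.200) = 3.5 mm/day.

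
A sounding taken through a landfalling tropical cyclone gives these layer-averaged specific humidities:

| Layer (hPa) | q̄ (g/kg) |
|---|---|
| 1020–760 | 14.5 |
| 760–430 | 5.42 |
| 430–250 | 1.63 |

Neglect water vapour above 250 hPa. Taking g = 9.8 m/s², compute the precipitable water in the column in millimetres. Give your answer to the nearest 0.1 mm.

PW ≈ 59.7 mm

Precipitable water is the column-integrated vapour mass per unit area: PW = (1/g) Σ q̄ Δp, with q in kg/kg and Δp in Pa (1 kg/m² of water = 1 mm).
Layer 1020–760 hPa: Δp = 260 hPa = 26000 Pa, q̄ = 0.0145 kg/kg → 0.0145 × 26000 / 9.8 = 38.47 mm
Layer 760–430 hPa: Δp = 330 hPa = 33000 Pa, q̄ = 0.00542 kg/kg → 0.00542 × 33000 / 9.8 = 18.25 mm
Layer 430–250 hPa: Δp = 180 hPa = 18000 Pa, q̄ = 0.00163 kg/kg → 0.00163 × 18000 / 9.8 = 2.99 mm
PW = 38.47 + 18.25 + 2.99 = 59.71 ≈ 59.7 mm.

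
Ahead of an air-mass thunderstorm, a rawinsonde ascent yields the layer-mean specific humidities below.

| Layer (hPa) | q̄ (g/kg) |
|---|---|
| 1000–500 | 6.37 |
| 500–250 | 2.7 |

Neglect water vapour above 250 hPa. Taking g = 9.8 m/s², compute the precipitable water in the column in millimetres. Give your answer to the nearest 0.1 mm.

PW ≈ 39.4 mm

Precipitable water is the column-integrated vapour mass per unit area: PW = (1/g) Σ q̄ Δp, with q in kg/kg and Δp in Pa (1 kg/m² of water = 1 mm).
Layer 1000–500 hPa: Δp = 500 hPa = 50000 Pa, q̄ = 0.00637 kg/kg → 0.00637 × 50000 / 9.8 = 32.50 mm
Layer 500–250 hPa: Δp = 250 hPa = 25000 Pa, q̄ = 0.0027 kg/kg → 0.0027 × 25000 / 9.8 = 6.89 mm
PW = 32.50 + 6.89 = 39.39 ≈ 39.4 mm.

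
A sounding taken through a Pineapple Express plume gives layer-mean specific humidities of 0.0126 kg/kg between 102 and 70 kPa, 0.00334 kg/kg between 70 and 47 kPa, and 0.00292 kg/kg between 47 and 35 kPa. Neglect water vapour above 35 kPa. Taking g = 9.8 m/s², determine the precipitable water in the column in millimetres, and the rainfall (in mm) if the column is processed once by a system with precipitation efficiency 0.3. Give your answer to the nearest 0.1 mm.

PW ≈ 52.6 mm; rainfall ≈ 15.8 mm

Precipitable water is the column-integrated vapour mass per unit area: PW = (1/g) Σ q̄ Δp, with q in kg/kg and Δp in Pa (1 kg/m² of water = 1 mm).
Layer 102–70 kPa: Δp = 320 hPa = 32000 Pa, q̄ = 0.0126 kg/kg → 0.0126 × 32000 / 9.8 = 41.14 mm
Layer 70–47 kPa: Δp = 230 hPa = 23000 Pa, q̄ = 0.00334 kg/kg → 0.00334 × 23000 / 9.8 = 7.84 mm
Layer 47–35 kPa: Δp = 120 hPa = 12000 Pa, q̄ = 0.00292 kg/kg → 0.00292 × 12000 / 9.8 = 3.58 mm
PW = 41.14 + 7.84 + 3.58 = 52.56 ≈ 52.6 mm.
Rainfall = ε × PW = 0.3 × 52.6 = 15.8 mm.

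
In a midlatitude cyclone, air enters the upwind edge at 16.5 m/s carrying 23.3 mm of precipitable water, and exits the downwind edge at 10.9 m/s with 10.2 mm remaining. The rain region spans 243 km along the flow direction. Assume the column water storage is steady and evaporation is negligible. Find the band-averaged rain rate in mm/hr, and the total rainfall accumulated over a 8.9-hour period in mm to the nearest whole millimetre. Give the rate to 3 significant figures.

R ≈ 4.05 mm/hr; total ≈ 36 mm

Column moisture flux per unit crosswind length is F = V × PW.
Inflow: F_in = 16.5 × 23.3 = 384.45 mm·m/s
Outflow: F_out = 10.9 × 10.2 = 111.18 mm·m/s
Steady-state rate R = (F_in − F_out)/L = (384.45 − 111.18) / 243000 m = 1.125e-03 mm/s.
R = 1.125e-03 × 3600 = 4.05 mm/hr.
Over 8.9 h: total = 4.05 × 8.9 = 36.045 ≈ 36 mm.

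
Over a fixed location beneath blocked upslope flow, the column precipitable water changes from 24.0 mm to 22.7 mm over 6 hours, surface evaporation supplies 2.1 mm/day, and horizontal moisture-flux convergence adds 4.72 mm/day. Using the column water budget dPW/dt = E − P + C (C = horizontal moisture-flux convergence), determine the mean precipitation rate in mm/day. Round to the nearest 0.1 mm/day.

P ≈ 12.0 mm/day

dPW/dt = (22.7 − 24.0) mm / (6/24 day) = -5.200 mm/day.
P = E + C − dPW/dt = 2.1 + (4.72) − (-5.200) = 12.0 mm/day.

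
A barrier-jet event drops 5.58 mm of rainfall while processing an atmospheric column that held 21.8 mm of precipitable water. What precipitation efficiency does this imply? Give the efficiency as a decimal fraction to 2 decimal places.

ε = rainfall / PW = 5.58 / 21.8 = 0.26.

ε ≈ 0.26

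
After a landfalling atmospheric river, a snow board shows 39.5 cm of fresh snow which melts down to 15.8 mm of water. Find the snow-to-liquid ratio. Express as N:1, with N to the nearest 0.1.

ratio ≈ 25.0

Ratio = snow depth / SWE = 395 mm / 15.8 mm = 25.0, i.e. 25.0:1.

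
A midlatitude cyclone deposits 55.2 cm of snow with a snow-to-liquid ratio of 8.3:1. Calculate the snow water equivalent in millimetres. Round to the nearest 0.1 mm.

SWE = snow depth / ratio = 55.2 cm / 8.3 = 6.651 cm = 66.5 mm.

SWE ≈ 66.5 mm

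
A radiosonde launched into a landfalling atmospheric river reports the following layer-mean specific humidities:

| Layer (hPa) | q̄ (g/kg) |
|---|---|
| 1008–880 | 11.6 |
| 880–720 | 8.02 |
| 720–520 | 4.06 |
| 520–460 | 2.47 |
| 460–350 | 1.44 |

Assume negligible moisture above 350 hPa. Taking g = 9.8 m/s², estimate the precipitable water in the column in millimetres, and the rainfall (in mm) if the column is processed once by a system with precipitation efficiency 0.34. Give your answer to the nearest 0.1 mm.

Precipitable water is the column-integrated vapour mass per unit area: PW = (1/g) Σ q̄ Δp, with q in kg/kg and Δp in Pa (1 kg/m² of water = 1 mm).
Layer 1008–880 hPa: Δp = 128 hPa = 12800 Pa, q̄ = 0.0116 kg/kg → 0.0116 × 12800 / 9.8 = 15.15 mm
Layer 880–720 hPa: Δp = 160 hPa = 16000 Pa, q̄ = 0.00802 kg/kg → 0.00802 × 16000 / 9.8 = 13.09 mm
Layer 720–520 hPa: Δp = 200 hPa = 20000 Pa, q̄ = 0.00406 kg/kg → 0.00406 × 20000 / 9.8 = 8.29 mm
Layer 520–460 hPa: Δp = 60 hPa = 6000 Pa, q̄ = 0.00247 kg/kg → 0.00247 × 6000 / 9.8 = 1.51 mm
Layer 460–350 hPa: Δp = 110 hPa = 11000 Pa, q̄ = 0.00144 kg/kg → 0.00144 × 11000 / 9.8 = 1.62 mm
PW = 15.15 + 13.09 + 8.29 + 1.51 + 1.62 = 39.66 ≈ 39.7 mm.
Rainfall = ε × PW = 0.34 × 39.7 = 13.5 mm.

PW ≈ 39.7 mm; rainfall ≈ 13.5 mm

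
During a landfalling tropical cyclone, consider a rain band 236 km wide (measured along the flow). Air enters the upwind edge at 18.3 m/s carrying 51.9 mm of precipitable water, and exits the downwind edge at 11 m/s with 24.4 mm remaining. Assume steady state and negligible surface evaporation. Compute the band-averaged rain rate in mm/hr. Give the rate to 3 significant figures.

R ≈ 10.4 mm/hr

Column moisture flux per unit crosswind length is F = V × PW.
Inflow: F_in = 18.3 × 51.9 = 949.77 mm·m/s
Outflow: F_out = 11 × 24.4 = 268.4 mm·m/s
Steady-state rate R = (F_in − F_out)/L = (949.77 − 268.4) / 236000 m = 2.887e-03 mm/s.
R = 2.887e-03 × 3600 = 10.4 mm/hr.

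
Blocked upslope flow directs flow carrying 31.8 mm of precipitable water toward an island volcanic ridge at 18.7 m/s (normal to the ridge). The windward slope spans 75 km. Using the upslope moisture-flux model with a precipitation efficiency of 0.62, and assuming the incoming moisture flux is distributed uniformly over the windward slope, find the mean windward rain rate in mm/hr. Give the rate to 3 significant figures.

R ≈ 17.7 mm/hr

Incoming column moisture flux per unit ridge length: F = V × PW = 18.7 × 31.8 = 594.66 mm·m/s.
Spread over the 75 km slope with efficiency ε = 0.62: R = ε·F/W = 0.62 × 594.66 / 75000 m = 4.916e-03 mm/s.
R = 4.916e-03 × 3600 = 17.7 mm/hr.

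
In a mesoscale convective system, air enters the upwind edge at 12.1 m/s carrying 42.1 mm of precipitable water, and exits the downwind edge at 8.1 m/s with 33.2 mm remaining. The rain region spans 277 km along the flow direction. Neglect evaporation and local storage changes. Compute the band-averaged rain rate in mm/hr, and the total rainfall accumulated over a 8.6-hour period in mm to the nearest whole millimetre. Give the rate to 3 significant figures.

Column moisture flux per unit crosswind length is F = V × PW.
Inflow: F_in = 12.1 × 42.1 = 509.41 mm·m/s
Outflow: F_out = 8.1 × 33.2 = 268.92 mm·m/s
Steady-state rate R = (F_in − F_out)/L = (509.41 − 268.92) / 277000 m = 8.682e-04 mm/s.
R = 8.682e-04 × 3600 = 3.13 mm/hr.
Over 8.6 h: total = 3.13 × 8.6 = 26.918 ≈ 27 mm.

R ≈ 3.13 mm/hr; total ≈ 27 mm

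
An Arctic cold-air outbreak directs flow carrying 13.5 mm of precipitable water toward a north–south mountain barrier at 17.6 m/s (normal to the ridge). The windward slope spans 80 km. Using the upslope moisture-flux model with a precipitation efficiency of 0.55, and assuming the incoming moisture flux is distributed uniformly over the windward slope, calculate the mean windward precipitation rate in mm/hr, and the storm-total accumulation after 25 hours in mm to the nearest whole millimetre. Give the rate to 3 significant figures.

Incoming column moisture flux per unit ridge length: F = V × PW = 17.6 × 13.5 = 237.6 mm·m/s.
Spread over the 80 km slope with efficiency ε = 0.55: R = ε·F/W = 0.55 × 237.6 / 80000 m = 1.634e-03 mm/s.
R = 1.634e-03 × 3600 = 5.88 mm/hr.
Over 25 h: total = 5.88 × 25 = 147 mm.

R ≈ 5.88 mm/hr; total ≈ 147 mm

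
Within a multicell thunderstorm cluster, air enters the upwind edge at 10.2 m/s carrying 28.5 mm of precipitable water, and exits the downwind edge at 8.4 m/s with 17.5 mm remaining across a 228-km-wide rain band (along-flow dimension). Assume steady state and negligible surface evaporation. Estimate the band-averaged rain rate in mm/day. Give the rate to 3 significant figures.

Column moisture flux per unit crosswind length is F = V × PW.
Inflow: F_in = 10.2 × 28.5 = 290.7 mm·m/s
Outflow: F_out = 8.4 × 17.5 = 147 mm·m/s
Steady-state rate R = (F_in − F_out)/L = (290.7 − 147) / 228000 m = 6.303e-04 mm/s.
R = 6.303e-04 × 3600 × 24 = 54.5 mm/day.

R ≈ 54.5 mm/day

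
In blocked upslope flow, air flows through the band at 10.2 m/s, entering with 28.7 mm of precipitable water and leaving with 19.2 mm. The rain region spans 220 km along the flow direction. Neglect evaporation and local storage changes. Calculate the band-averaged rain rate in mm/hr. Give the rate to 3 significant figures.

R ≈ 1.59 mm/hr

Column moisture flux per unit crosswind length is F = V × PW.
Inflow: F_in = 10.2 × 28.7 = 292.74 mm·m/s
Outflow: F_out = 10.2 × 19.2 = 195.84 mm·m/s
Steady-state rate R = (F_in − F_out)/L = (292.74 − 195.84) / 220000 m = 4.405e-04 mm/s.
R = 4.405e-04 × 3600 = 1.59 mm/hr.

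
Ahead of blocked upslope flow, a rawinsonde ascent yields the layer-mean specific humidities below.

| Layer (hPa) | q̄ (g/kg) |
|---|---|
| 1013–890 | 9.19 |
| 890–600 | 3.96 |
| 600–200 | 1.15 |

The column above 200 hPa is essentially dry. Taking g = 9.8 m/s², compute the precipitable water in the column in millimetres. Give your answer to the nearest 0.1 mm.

Precipitable water is the column-integrated vapour mass per unit area: PW = (1/g) Σ q̄ Δp, with q in kg/kg and Δp in Pa (1 kg/m² of water = 1 mm).
Layer 1013–890 hPa: Δp = 123 hPa = 12300 Pa, q̄ = 0.00919 kg/kg → 0.00919 × 12300 / 9.8 = 11.53 mm
Layer 890–600 hPa: Δp = 290 hPa = 29000 Pa, q̄ = 0.00396 kg/kg → 0.00396 × 29000 / 9.8 = 11.72 mm
Layer 600–200 hPa: Δp = 400 hPa = 40000 Pa, q̄ = 0.00115 kg/kg → 0.00115 × 40000 / 9.8 = 4.69 mm
PW = 11.53 + 11.72 + 4.69 = 27.94 ≈ 27.9 mm.

PW ≈ 27.9 mm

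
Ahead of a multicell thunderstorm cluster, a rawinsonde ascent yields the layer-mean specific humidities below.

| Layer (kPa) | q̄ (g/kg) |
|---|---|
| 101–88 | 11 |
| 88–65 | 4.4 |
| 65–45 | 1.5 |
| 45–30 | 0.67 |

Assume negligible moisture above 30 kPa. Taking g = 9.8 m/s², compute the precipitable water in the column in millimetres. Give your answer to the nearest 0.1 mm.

Precipitable water is the column-integrated vapour mass per unit area: PW = (1/g) Σ q̄ Δp, with q in kg/kg and Δp in Pa (1 kg/m² of water = 1 mm).
Layer 101–88 kPa: Δp = 130 hPa = 13000 Pa, q̄ = 0.011 kg/kg → 0.011 × 13000 / 9.8 = 14.59 mm
Layer 88–65 kPa: Δp = 230 hPa = 23000 Pa, q̄ = 0.0044 kg/kg → 0.0044 × 23000 / 9.8 = 10.33 mm
Layer 65–45 kPa: Δp = 200 hPa = 20000 Pa, q̄ = 0.0015 kg/kg → 0.0015 × 20000 / 9.8 = 3.06 mm
Layer 45–30 kPa: Δp = 150 hPa = 15000 Pa, q̄ = 0.00067 kg/kg → 0.00067 × 15000 / 9.8 = 1.03 mm
PW = 14.59 + 10.33 + 3.06 + 1.03 = 29.01 ≈ 29.0 mm.

PW ≈ 29.0 mm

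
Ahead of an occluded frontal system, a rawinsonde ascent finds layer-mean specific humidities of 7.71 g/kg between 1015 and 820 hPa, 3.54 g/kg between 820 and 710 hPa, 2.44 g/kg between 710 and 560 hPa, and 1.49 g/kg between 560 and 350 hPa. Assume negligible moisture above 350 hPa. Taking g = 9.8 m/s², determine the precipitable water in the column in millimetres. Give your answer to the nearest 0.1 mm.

PW ≈ 26.2 mm

Precipitable water is the column-integrated vapour mass per unit area: PW = (1/g) Σ q̄ Δp, with q in kg/kg and Δp in Pa (1 kg/m² of water = 1 mm).
Layer 1015–820 hPa: Δp = 195 hPa = 19500 Pa, q̄ = 0.00771 kg/kg → 0.00771 × 19500 / 9.8 = 15.34 mm
Layer 820–710 hPa: Δp = 110 hPa = 11000 Pa, q̄ = 0.00354 kg/kg → 0.00354 × 11000 / 9.8 = 3.97 mm
Layer 710–560 hPa: Δp = 150 hPa = 15000 Pa, q̄ = 0.00244 kg/kg → 0.00244 × 15000 / 9.8 = 3.73 mm
Layer 560–350 hPa: Δp = 210 hPa = 21000 Pa, q̄ = 0.00149 kg/kg → 0.00149 × 21000 / 9.8 = 3.19 mm
PW = 15.34 + 3.97 + 3.73 + 3.19 = 26.23 ≈ 26.2 mm.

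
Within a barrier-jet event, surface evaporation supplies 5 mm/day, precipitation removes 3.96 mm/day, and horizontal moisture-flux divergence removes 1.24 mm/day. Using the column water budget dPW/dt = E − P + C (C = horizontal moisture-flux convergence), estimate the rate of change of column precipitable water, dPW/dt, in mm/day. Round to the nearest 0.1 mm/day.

dPW/dt ≈ -0.2 mm/day

dPW/dt = E − P + C = 5 − 3.96 + (-1.24) = -0.2 mm/day.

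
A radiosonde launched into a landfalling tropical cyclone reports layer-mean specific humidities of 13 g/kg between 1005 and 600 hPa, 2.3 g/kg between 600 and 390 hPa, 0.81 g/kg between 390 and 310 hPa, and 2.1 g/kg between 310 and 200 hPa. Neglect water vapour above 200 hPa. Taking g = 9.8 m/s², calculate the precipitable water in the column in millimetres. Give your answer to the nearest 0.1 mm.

Precipitable water is the column-integrated vapour mass per unit area: PW = (1/g) Σ q̄ Δp, with q in kg/kg and Δp in Pa (1 kg/m² of water = 1 mm).
Layer 1005–600 hPa: Δp = 405 hPa = 40500 Pa, q̄ = 0.013 kg/kg → 0.013 × 40500 / 9.8 = 53.72 mm
Layer 600–390 hPa: Δp = 210 hPa = 21000 Pa, q̄ = 0.0023 kg/kg → 0.0023 × 21000 / 9.8 = 4.93 mm
Layer 390–310 hPa: Δp = 80 hPa = 8000 Pa, q̄ = 0.00081 kg/kg → 0.00081 × 8000 / 9.8 = 0.66 mm
Layer 310–200 hPa: Δp = 110 hPa = 11000 Pa, q̄ = 0.0021 kg/kg → 0.0021 × 11000 / 9.8 = 2.36 mm
PW = 53.72 + 4.93 + 0.66 + 2.36 = 61.67 ≈ 61.7 mm.

PW ≈ 61.7 mm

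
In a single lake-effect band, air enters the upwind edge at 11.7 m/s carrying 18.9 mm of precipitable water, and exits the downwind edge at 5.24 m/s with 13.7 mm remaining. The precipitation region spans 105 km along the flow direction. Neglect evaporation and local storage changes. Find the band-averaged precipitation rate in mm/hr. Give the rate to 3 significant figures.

R ≈ 5.12 mm/hr

Column moisture flux per unit crosswind length is F = V × PW.
Inflow: F_in = 11.7 × 18.9 = 221.13 mm·m/s
Outflow: F_out = 5.24 × 13.7 = 71.788 mm·m/s
Steady-state rate R = (F_in − F_out)/L = (221.13 − 71.788) / 105000 m = 1.422e-03 mm/s.
R = 1.422e-03 × 3600 = 5.12 mm/hr.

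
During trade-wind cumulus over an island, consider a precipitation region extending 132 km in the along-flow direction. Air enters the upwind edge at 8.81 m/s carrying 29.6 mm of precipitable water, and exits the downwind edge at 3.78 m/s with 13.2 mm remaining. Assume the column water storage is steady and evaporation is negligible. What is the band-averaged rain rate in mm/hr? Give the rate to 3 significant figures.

R ≈ 5.75 mm/hr

Column moisture flux per unit crosswind length is F = V × PW.
Inflow: F_in = 8.81 × 29.6 = 260.776 mm·m/s
Outflow: F_out = 3.78 × 13.2 = 49.896 mm·m/s
Steady-state rate R = (F_in − F_out)/L = (260.776 − 49.896) / 132000 m = 1.598e-03 mm/s.
R = 1.598e-03 × 3600 = 5.75 mm/hr.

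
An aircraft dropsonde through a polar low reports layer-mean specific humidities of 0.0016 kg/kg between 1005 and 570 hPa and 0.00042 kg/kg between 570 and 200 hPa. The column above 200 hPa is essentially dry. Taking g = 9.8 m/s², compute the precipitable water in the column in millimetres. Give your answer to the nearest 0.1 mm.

PW ≈ 8.7 mm

Precipitable water is the column-integrated vapour mass per unit area: PW = (1/g) Σ q̄ Δp, with q in kg/kg and Δp in Pa (1 kg/m² of water = 1 mm).
Layer 1005–570 hPa: Δp = 435 hPa = 43500 Pa, q̄ = 0.0016 kg/kg → 0.0016 × 43500 / 9.8 = 7.10 mm
Layer 570–200 hPa: Δp = 370 hPa = 37000 Pa, q̄ = 0.00042 kg/kg → 0.00042 × 37000 / 9.8 = 1.59 mm
PW = 7.10 + 1.59 = 8.69 ≈ 8.7 mm.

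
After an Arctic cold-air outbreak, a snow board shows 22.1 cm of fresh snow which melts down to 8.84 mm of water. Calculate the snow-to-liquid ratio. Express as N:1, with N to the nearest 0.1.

Ratio = snow depth / SWE = 221 mm / 8.84 mm = 25.0, i.e. 25.0:1.

ratio ≈ 25.0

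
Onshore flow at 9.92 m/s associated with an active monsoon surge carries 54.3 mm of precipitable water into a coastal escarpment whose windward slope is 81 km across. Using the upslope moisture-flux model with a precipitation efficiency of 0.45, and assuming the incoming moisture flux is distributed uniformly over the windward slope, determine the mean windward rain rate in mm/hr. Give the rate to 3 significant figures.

Incoming column moisture flux per unit ridge length: F = V × PW = 9.92 × 54.3 = 538.656 mm·m/s.
Spread over the 81 km slope with efficiency ε = 0.45: R = ε·F/W = 0.45 × 538.656 / 81000 m = 2.993e-03 mm/s.
R = 2.993e-03 × 3600 = 10.8 mm/hr.

R ≈ 10.8 mm/hr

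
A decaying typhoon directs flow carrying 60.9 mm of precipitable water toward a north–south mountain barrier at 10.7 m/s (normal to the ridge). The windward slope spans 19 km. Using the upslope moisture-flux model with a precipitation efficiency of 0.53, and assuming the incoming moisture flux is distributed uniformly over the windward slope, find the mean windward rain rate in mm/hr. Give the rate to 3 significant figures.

R ≈ 65.4 mm/hr

Incoming column moisture flux per unit ridge length: F = V × PW = 10.7 × 60.9 = 651.63 mm·m/s.
Spread over the 19 km slope with efficiency ε = 0.53: R = ε·F/W = 0.53 × 651.63 / 19000 m = 1.818e-02 mm/s.
R = 1.818e-02 × 3600 = 65.4 mm/hr.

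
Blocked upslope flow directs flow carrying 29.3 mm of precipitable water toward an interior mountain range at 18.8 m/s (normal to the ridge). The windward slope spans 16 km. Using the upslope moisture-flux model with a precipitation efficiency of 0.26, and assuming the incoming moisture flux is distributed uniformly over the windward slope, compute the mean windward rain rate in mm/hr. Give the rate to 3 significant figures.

Incoming column moisture flux per unit ridge length: F = V × PW = 18.8 × 29.3 = 550.84 mm·m/s.
Spread over the 16 km slope with efficiency ε = 0.26: R = ε·F/W = 0.26 × 550.84 / 16000 m = 8.951e-03 mm/s.
R = 8.951e-03 × 3600 = 32.2 mm/hr.

R ≈ 32.2 mm/hr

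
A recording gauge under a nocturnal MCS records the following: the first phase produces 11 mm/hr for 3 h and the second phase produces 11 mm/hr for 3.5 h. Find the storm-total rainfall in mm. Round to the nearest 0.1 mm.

total ≈ 71.5 mm

Total = Σ Rᵢ Δtᵢ = 11 × 3 + 11 × 3.5
      = 33 + 38.5 = 71.5 mm.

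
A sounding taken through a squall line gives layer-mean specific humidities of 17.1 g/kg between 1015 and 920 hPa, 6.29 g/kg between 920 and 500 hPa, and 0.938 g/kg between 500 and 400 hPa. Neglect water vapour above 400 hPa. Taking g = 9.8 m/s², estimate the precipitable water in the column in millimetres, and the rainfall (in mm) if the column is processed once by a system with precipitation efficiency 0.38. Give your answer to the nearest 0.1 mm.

PW ≈ 44.5 mm; rainfall ≈ 16.9 mm

Precipitable water is the column-integrated vapour mass per unit area: PW = (1/g) Σ q̄ Δp, with q in kg/kg and Δp in Pa (1 kg/m² of water = 1 mm).
Layer 1015–920 hPa: Δp = 95 hPa = 9500 Pa, q̄ = 0.0171 kg/kg → 0.0171 × 9500 / 9.8 = 16.58 mm
Layer 920–500 hPa: Δp = 420 hPa = 42000 Pa, q̄ = 0.00629 kg/kg → 0.00629 × 42000 / 9.8 = 26.96 mm
Layer 500–400 hPa: Δp = 100 hPa = 10000 Pa, q̄ = 0.000938 kg/kg → 0.000938 × 10000 / 9.8 = 0.96 mm
PW = 16.58 + 26.96 + 0.96 = 44.50 ≈ 44.5 mm.
Rainfall = ε × PW = 0.38 × 44.5 = 16.9 mm.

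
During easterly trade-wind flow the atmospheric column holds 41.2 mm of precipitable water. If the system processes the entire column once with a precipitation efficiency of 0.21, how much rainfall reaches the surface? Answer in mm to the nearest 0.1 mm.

Rainfall = ε × PW = 0.21 × 41.2 = 8.7 mm.

rainfall ≈ 8.7 mm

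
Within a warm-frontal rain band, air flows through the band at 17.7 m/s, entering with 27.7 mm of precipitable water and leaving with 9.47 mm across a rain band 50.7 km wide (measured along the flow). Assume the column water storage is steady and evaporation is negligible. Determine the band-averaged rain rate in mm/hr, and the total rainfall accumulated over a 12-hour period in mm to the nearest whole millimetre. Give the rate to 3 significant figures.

Column moisture flux per unit crosswind length is F = V × PW.
Inflow: F_in = 17.7 × 27.7 = 490.29 mm·m/s
Outflow: F_out = 17.7 × 9.47 = 167.619 mm·m/s
Steady-state rate R = (F_in − F_out)/L = (490.29 − 167.619) / 50700 m = 6.364e-03 mm/s.
R = 6.364e-03 × 3600 = 22.9 mm/hr.
Over 12 h: total = 22.9 × 12 = 274.8 ≈ 275 mm.

R ≈ 22.9 mm/hr; total ≈ 275 mm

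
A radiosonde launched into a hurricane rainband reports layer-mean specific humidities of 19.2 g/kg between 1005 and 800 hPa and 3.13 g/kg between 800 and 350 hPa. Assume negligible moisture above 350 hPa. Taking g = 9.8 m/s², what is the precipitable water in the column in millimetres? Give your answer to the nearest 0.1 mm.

PW ≈ 54.5 mm

Precipitable water is the column-integrated vapour mass per unit area: PW = (1/g) Σ q̄ Δp, with q in kg/kg and Δp in Pa (1 kg/m² of water = 1 mm).
Layer 1005–800 hPa: Δp = 205 hPa = 20500 Pa, q̄ = 0.0192 kg/kg → 0.0192 × 20500 / 9.8 = 40.16 mm
Layer 800–350 hPa: Δp = 450 hPa = 45000 Pa, q̄ = 0.00313 kg/kg → 0.00313 × 45000 / 9.8 = 14.37 mm
PW = 40.16 + 14.37 = 54.53 ≈ 54.5 mm.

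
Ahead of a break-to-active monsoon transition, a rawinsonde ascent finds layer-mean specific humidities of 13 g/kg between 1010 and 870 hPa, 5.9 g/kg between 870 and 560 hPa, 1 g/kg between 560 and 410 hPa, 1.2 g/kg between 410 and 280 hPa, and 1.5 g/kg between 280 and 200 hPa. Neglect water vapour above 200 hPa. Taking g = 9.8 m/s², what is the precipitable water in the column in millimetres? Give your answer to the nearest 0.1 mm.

Precipitable water is the column-integrated vapour mass per unit area: PW = (1/g) Σ q̄ Δp, with q in kg/kg and Δp in Pa (1 kg/m² of water = 1 mm).
Layer 1010–870 hPa: Δp = 140 hPa = 14000 Pa, q̄ = 0.013 kg/kg → 0.013 × 14000 / 9.8 = 18.57 mm
Layer 870–560 hPa: Δp = 310 hPa = 31000 Pa, q̄ = 0.0059 kg/kg → 0.0059 × 31000 / 9.8 = 18.66 mm
Layer 560–410 hPa: Δp = 150 hPa = 15000 Pa, q̄ = 0.001 kg/kg → 0.001 × 15000 / 9.8 = 1.53 mm
Layer 410–280 hPa: Δp = 130 hPa = 13000 Pa, q̄ = 0.0012 kg/kg → 0.0012 × 13000 / 9.8 = 1.59 mm
Layer 280–200 hPa: Δp = 80 hPa = 8000 Pa, q̄ = 0.0015 kg/kg → 0.0015 × 8000 / 9.8 = 1.22 mm
PW = 18.57 + 18.66 + 1.53 + 1.59 + 1.22 = 41.57 ≈ 41.6 mm.

PW ≈ 41.6 mm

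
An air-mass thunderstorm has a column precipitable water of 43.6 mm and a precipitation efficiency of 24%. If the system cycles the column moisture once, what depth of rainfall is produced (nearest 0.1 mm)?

Rainfall = ε × PW = 0.24 × 43.6 = 10.5 mm.

rainfall ≈ 10.5 mm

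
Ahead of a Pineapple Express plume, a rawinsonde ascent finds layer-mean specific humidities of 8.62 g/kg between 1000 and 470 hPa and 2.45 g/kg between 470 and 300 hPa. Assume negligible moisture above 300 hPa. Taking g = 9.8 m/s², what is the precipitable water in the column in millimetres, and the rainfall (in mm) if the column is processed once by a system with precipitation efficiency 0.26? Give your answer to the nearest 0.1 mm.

PW ≈ 50.9 mm; rainfall ≈ 13.2 mm

Precipitable water is the column-integrated vapour mass per unit area: PW = (1/g) Σ q̄ Δp, with q in kg/kg and Δp in Pa (1 kg/m² of water = 1 mm).
Layer 1000–470 hPa: Δp = 530 hPa = 53000 Pa, q̄ = 0.00862 kg/kg → 0.00862 × 53000 / 9.8 = 46.62 mm
Layer 470–300 hPa: Δp = 170 hPa = 17000 Pa, q̄ = 0.00245 kg/kg → 0.00245 × 17000 / 9.8 = 4.25 mm
PW = 46.62 + 4.25 = 50.87 ≈ 50.9 mm.
Rainfall = ε × PW = 0.26 × 50.9 = 13.2 mm.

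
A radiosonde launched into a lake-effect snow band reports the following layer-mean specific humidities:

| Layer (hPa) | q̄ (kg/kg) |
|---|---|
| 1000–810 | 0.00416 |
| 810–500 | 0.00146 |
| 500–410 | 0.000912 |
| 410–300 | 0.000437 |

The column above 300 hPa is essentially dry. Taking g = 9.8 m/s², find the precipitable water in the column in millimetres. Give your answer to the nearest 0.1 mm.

Precipitable water is the column-integrated vapour mass per unit area: PW = (1/g) Σ q̄ Δp, with q in kg/kg and Δp in Pa (1 kg/m² of water = 1 mm).
Layer 1000–810 hPa: Δp = 190 hPa = 19000 Pa, q̄ = 0.00416 kg/kg → 0.00416 × 19000 / 9.8 = 8.07 mm
Layer 810–500 hPa: Δp = 310 hPa = 31000 Pa, q̄ = 0.00146 kg/kg → 0.00146 × 31000 / 9.8 = 4.62 mm
Layer 500–410 hPa: Δp = 90 hPa = 9000 Pa, q̄ = 0.000912 kg/kg → 0.000912 × 9000 / 9.8 = 0.84 mm
Layer 410–300 hPa: Δp = 110 hPa = 11000 Pa, q̄ = 0.000437 kg/kg → 0.000437 × 11000 / 9.8 = 0.49 mm
PW = 8.07 + 4.62 + 0.84 + 0.49 = 14.02 ≈ 14.0 mm.

PW ≈ 14.0 mm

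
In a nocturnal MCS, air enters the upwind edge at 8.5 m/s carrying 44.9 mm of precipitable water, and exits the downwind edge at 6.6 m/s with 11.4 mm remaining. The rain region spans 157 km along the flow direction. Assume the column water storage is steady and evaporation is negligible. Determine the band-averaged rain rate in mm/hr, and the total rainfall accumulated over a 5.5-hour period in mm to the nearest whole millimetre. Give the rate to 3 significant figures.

Column moisture flux per unit crosswind length is F = V × PW.
Inflow: F_in = 8.5 × 44.9 = 381.65 mm·m/s
Outflow: F_out = 6.6 × 11.4 = 75.24 mm·m/s
Steady-state rate R = (F_in − F_out)/L = (381.65 − 75.24) / 157000 m = 1.952e-03 mm/s.
R = 1.952e-03 × 3600 = 7.03 mm/hr.
Over 5.5 h: total = 7.03 × 5.5 = 38.665 ≈ 39 mm.

R ≈ 7.03 mm/hr; total ≈ 39 mm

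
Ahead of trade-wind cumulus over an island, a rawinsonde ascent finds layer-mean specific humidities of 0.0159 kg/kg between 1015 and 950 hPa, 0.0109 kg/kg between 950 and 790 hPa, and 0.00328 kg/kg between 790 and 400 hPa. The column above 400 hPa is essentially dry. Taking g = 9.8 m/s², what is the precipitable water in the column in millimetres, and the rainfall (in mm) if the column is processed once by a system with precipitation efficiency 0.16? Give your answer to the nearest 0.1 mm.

PW ≈ 41.4 mm; rainfall ≈ 6.6 mm

Precipitable water is the column-integrated vapour mass per unit area: PW = (1/g) Σ q̄ Δp, with q in kg/kg and Δp in Pa (1 kg/m² of water = 1 mm).
Layer 1015–950 hPa: Δp = 65 hPa = 6500 Pa, q̄ = 0.0159 kg/kg → 0.0159 × 6500 / 9.8 = 10.55 mm
Layer 950–790 hPa: Δp = 160 hPa = 16000 Pa, q̄ = 0.0109 kg/kg → 0.0109 × 16000 / 9.8 = 17.80 mm
Layer 790–400 hPa: Δp = 390 hPa = 39000 Pa, q̄ = 0.00328 kg/kg → 0.00328 × 39000 / 9.8 = 13.05 mm
PW = 10.55 + 17.80 + 13.05 = 41.40 ≈ 41.4 mm.
Rainfall = ε × PW = 0.16 × 41.4 = 6.6 mm.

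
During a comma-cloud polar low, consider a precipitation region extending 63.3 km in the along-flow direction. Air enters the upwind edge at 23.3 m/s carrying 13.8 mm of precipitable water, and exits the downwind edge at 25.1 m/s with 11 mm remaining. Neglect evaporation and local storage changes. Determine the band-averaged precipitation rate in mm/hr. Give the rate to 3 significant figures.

Column moisture flux per unit crosswind length is F = V × PW.
Inflow: F_in = 23.3 × 13.8 = 321.54 mm·m/s
Outflow: F_out = 25.1 × 11 = 276.1 mm·m/s
Steady-state rate R = (F_in − F_out)/L = (321.54 − 276.1) / 63300 m = 7.179e-04 mm/s.
R = 7.179e-04 × 3600 = 2.58 mm/hr.

R ≈ 2.58 mm/hr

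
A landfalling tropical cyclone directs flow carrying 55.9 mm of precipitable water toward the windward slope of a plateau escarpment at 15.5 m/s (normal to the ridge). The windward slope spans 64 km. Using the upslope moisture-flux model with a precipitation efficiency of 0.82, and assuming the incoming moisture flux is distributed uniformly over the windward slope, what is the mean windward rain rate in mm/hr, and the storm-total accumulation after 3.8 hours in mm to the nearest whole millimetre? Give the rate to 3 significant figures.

R ≈ 40.0 mm/hr; total ≈ 152 mm

Incoming column moisture flux per unit ridge length: F = V × PW = 15.5 × 55.9 = 866.45 mm·m/s.
Spread over the 64 km slope with efficiency ε = 0.82: R = ε·F/W = 0.82 × 866.45 / 64000 m = 1.110e-02 mm/s.
R = 1.110e-02 × 3600 = 40.0 mm/hr.
Over 3.8 h: total = 40.0 × 3.8 = 152 mm.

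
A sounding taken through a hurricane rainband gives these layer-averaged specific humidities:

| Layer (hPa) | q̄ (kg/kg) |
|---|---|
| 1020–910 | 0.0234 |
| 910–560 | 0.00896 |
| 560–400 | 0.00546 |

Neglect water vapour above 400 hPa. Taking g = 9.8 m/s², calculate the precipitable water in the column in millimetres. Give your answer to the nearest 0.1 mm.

PW ≈ 67.2 mm

Precipitable water is the column-integrated vapour mass per unit area: PW = (1/g) Σ q̄ Δp, with q in kg/kg and Δp in Pa (1 kg/m² of water = 1 mm).
Layer 1020–910 hPa: Δp = 110 hPa = 11000 Pa, q̄ = 0.0234 kg/kg → 0.0234 × 11000 / 9.8 = 26.27 mm
Layer 910–560 hPa: Δp = 350 hPa = 35000 Pa, q̄ = 0.00896 kg/kg → 0.00896 × 35000 / 9.8 = 32.00 mm
Layer 560–400 hPa: Δp = 160 hPa = 16000 Pa, q̄ = 0.00546 kg/kg → 0.00546 × 16000 / 9.8 = 8.91 mm
PW = 26.27 + 32.00 + 8.91 = 67.18 ≈ 67.2 mm.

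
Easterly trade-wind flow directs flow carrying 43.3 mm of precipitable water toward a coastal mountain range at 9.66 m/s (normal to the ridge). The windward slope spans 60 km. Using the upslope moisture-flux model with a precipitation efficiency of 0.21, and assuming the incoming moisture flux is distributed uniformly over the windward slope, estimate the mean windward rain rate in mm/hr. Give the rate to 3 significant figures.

R ≈ 5.27 mm/hr

Incoming column moisture flux per unit ridge length: F = V × PW = 9.66 × 43.3 = 418.278 mm·m/s.
Spread over the 60 km slope with efficiency ε = 0.21: R = ε·F/W = 0.21 × 418.278 / 60000 m = 1.464e-03 mm/s.
R = 1.464e-03 × 3600 = 5.27 mm/hr.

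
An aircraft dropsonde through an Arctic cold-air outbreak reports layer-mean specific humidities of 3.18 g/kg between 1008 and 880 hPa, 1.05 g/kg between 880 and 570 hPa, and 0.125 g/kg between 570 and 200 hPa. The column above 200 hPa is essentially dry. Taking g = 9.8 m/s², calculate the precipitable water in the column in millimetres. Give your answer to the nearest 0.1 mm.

PW ≈ 7.9 mm

Precipitable water is the column-integrated vapour mass per unit area: PW = (1/g) Σ q̄ Δp, with q in kg/kg and Δp in Pa (1 kg/m² of water = 1 mm).
Layer 1008–880 hPa: Δp = 128 hPa = 12800 Pa, q̄ = 0.00318 kg/kg → 0.00318 × 12800 / 9.8 = 4.15 mm
Layer 880–570 hPa: Δp = 310 hPa = 31000 Pa, q̄ = 0.00105 kg/kg → 0.00105 × 31000 / 9.8 = 3.32 mm
Layer 570–200 hPa: Δp = 370 hPa = 37000 Pa, q̄ = 0.000125 kg/kg → 0.000125 × 37000 / 9.8 = 0.47 mm
PW = 4.15 + 3.32 + 0.47 = 7.94 ≈ 7.9 mm.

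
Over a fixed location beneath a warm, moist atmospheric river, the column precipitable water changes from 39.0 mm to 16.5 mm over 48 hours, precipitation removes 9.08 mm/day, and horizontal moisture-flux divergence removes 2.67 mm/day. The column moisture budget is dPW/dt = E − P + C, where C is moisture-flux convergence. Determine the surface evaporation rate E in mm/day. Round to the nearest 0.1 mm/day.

dPW/dt = (16.5 − 39.0) mm / (48/24 day) = -11.250 mm/day.
E = dPW/dt + P − C = (-11.250) + 9.08 − (-2.67) = 0.5 mm/day.

E ≈ 0.5 mm/day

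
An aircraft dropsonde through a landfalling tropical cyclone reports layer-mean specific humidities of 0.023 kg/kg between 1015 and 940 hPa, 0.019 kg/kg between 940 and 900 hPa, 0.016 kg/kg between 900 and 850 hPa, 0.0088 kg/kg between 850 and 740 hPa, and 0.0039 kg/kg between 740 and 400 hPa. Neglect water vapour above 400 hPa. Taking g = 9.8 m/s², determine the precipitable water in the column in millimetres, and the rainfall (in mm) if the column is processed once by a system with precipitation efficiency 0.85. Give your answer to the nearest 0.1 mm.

Precipitable water is the column-integrated vapour mass per unit area: PW = (1/g) Σ q̄ Δp, with q in kg/kg and Δp in Pa (1 kg/m² of water = 1 mm).
Layer 1015–940 hPa: Δp = 75 hPa = 7500 Pa, q̄ = 0.023 kg/kg → 0.023 × 7500 / 9.8 = 17.60 mm
Layer 940–900 hPa: Δp = 40 hPa = 4000 Pa, q̄ = 0.019 kg/kg → 0.019 × 4000 / 9.8 = 7.76 mm
Layer 900–850 hPa: Δp = 50 hPa = 5000 Pa, q̄ = 0.016 kg/kg → 0.016 × 5000 / 9.8 = 8.16 mm
Layer 850–740 hPa: Δp = 110 hPa = 11000 Pa, q̄ = 0.0088 kg/kg → 0.0088 × 11000 / 9.8 = 9.88 mm
Layer 740–400 hPa: Δp = 340 hPa = 34000 Pa, q̄ = 0.0039 kg/kg → 0.0039 × 34000 / 9.8 = 13.53 mm
PW = 17.60 + 7.76 + 8.16 + 9.88 + 13.53 = 56.93 ≈ 56.9 mm.
Rainfall = ε × PW = 0.85 × 56.9 = 48.4 mm.

PW ≈ 56.9 mm; rainfall ≈ 48.4 mm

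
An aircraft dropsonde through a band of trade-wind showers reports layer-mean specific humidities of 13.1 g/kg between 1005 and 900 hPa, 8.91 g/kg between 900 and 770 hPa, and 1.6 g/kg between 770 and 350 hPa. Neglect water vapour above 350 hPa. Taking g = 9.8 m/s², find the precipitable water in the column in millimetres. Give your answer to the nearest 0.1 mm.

PW ≈ 32.7 mm

Precipitable water is the column-integrated vapour mass per unit area: PW = (1/g) Σ q̄ Δp, with q in kg/kg and Δp in Pa (1 kg/m² of water = 1 mm).
Layer 1005–900 hPa: Δp = 105 hPa = 10500 Pa, q̄ = 0.0131 kg/kg → 0.0131 × 10500 / 9.8 = 14.04 mm
Layer 900–770 hPa: Δp = 130 hPa = 13000 Pa, q̄ = 0.00891 kg/kg → 0.00891 × 13000 / 9.8 = 11.82 mm
Layer 770–350 hPa: Δp = 420 hPa = 42000 Pa, q̄ = 0.0016 kg/kg → 0.0016 × 42000 / 9.8 = 6.86 mm
PW = 14.04 + 11.82 + 6.86 = 32.72 ≈ 32.7 mm.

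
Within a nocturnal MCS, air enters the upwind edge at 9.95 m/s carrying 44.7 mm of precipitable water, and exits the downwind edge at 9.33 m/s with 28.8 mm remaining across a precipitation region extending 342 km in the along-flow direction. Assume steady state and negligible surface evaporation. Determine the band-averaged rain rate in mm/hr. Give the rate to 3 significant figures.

R ≈ 1.85 mm/hr

Column moisture flux per unit crosswind length is F = V × PW.
Inflow: F_in = 9.95 × 44.7 = 444.765 mm·m/s
Outflow: F_out = 9.33 × 28.8 = 268.704 mm·m/s
Steady-state rate R = (F_in − F_out)/L = (444.765 − 268.704) / 342000 m = 5.148e-04 mm/s.
R = 5.148e-04 × 3600 = 1.85 mm/hr.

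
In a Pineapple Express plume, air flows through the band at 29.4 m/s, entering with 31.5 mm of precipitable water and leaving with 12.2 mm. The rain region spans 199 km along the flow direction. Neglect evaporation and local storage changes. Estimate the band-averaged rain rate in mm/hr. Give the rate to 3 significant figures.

Column moisture flux per unit crosswind length is F = V × PW.
Inflow: F_in = 29.4 × 31.5 = 926.1 mm·m/s
Outflow: F_out = 29.4 × 12.2 = 358.68 mm·m/s
Steady-state rate R = (F_in − F_out)/L = (926.1 − 358.68) / 199000 m = 2.851e-03 mm/s.
R = 2.851e-03 × 3600 = 10.3 mm/hr.

R ≈ 10.3 mm/hr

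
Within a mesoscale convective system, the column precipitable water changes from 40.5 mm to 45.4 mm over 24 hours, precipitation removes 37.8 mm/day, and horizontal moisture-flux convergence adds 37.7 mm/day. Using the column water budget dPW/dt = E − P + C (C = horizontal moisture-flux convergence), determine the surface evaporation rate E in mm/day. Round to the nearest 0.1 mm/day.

dPW/dt = (45.4 − 40.5) mm / (24/24 day) = +4.900 mm/day.
E = dPW/dt + P − C = (+4.900) + 37.8 − (37.7) = 5.0 mm/day.

E ≈ 5.0 mm/day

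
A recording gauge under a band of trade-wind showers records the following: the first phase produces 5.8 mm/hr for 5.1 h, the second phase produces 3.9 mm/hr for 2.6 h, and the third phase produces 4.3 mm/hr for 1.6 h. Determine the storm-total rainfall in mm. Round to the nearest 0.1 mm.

Total = Σ Rᵢ Δtᵢ = 5.8 × 5.1 + 3.9 × 2.6 + 4.3 × 1.6
      = 29.58 + 10.14 + 6.88 = 46.6 mm.

total ≈ 46.6 mm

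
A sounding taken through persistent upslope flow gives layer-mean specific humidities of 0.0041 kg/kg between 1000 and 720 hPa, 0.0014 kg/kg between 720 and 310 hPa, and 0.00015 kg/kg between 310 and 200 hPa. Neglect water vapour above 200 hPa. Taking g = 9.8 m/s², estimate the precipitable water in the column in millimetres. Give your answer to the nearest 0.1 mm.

Precipitable water is the column-integrated vapour mass per unit area: PW = (1/g) Σ q̄ Δp, with q in kg/kg and Δp in Pa (1 kg/m² of water = 1 mm).
Layer 1000–720 hPa: Δp = 280 hPa = 28000 Pa, q̄ = 0.0041 kg/kg → 0.0041 × 28000 / 9.8 = 11.71 mm
Layer 720–310 hPa: Δp = 410 hPa = 41000 Pa, q̄ = 0.0014 kg/kg → 0.0014 × 41000 / 9.8 = 5.86 mm
Layer 310–200 hPa: Δp = 110 hPa = 11000 Pa, q̄ = 0.00015 kg/kg → 0.00015 × 11000 / 9.8 = 0.17 mm
PW = 11.71 + 5.86 + 0.17 = 17.74 ≈ 17.7 mm.

PW ≈ 17.7 mm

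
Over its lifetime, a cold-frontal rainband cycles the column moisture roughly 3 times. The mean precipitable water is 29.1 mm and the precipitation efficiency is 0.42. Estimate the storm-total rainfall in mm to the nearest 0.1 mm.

rainfall ≈ 36.7 mm

Each cycle deposits ε × PW = 0.42 × 29.1 = 12.222 mm.
Over 3 cycles: 3 × 12.222 = 36.7 mm.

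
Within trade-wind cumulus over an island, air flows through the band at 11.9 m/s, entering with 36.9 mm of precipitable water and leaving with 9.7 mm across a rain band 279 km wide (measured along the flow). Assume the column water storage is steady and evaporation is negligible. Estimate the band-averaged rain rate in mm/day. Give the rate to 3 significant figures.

R ≈ 100 mm/day

Column moisture flux per unit crosswind length is F = V × PW.
Inflow: F_in = 11.9 × 36.9 = 439.11 mm·m/s
Outflow: F_out = 11.9 × 9.7 = 115.43 mm·m/s
Steady-state rate R = (F_in − F_out)/L = (439.11 − 115.43) / 279000 m = 1.160e-03 mm/s.
R = 1.160e-03 × 3600 × 24 = 100 mm/day.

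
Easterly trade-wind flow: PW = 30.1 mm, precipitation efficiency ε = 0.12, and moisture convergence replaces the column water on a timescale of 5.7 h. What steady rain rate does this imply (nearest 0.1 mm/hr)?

Each overturning extracts ε × PW = 0.12 × 30.1 = 3.612 mm.
Rate = ε·PW / τ = 3.612 / 5.7 h = 0.6 mm/hr.

R ≈ 0.6 mm/hr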